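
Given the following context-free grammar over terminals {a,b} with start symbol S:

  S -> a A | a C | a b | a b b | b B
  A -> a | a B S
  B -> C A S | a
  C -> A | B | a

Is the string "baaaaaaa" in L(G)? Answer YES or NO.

Convert to CNF:
  S -> T0 A | T0 C | T0 T1 | T0 X6 | T1 B
  A -> T0 X2 | a
  B -> C X3 | a
  C -> C X4 | T0 X5 | a
  T0 -> a
  T1 -> b
  X2 -> B S
  X3 -> A S
  X4 -> A S
  X5 -> B S
  X6 -> T1 T1

CYK fill:
  [0..0]={T1}  "b"  orig:{}
  [1..1]={A,B,C,T0}  "a"  orig:{A,B,C}
  [2..2]={A,B,C,T0}  "a"  orig:{A,B,C}
  [3..3]={A,B,C,T0}  "a"  orig:{A,B,C}
  [4..4]={A,B,C,T0}  "a"  orig:{A,B,C}
  [5..5]={A,B,C,T0}  "a"  orig:{A,B,C}
  [6..6]={A,B,C,T0}  "a"  orig:{A,B,C}
  [7..7]={A,B,C,T0}  "a"  orig:{A,B,C}
  [0..1]={S}  "ba"
  [1..2]={S}  "aa"
  [2..3]={S}  "aa"
  [3..4]={S}  "aa"
  [4..5]={S}  "aa"
  [5..6]={S}  "aa"
  [6..7]={S}  "aa"
  [0..2]=∅  "baa"
  [1..3]={X2,X3,X4,X5}  "aaa"  orig:{}
  [2..4]={X2,X3,X4,X5}  "aaa"  orig:{}
  [3..5]={X2,X3,X4,X5}  "aaa"  orig:{}
  [4..6]={X2,X3,X4,X5}  "aaa"  orig:{}
  [5..7]={X2,X3,X4,X5}  "aaa"  orig:{}
  [0..3]=∅  "baaa"
  [1..4]={A,B,C}  "aaaa"
  [2..5]={A,B,C}  "aaaa"
  [3..6]={A,B,C}  "aaaa"
  [4..7]={A,B,C}  "aaaa"
  [0..4]={S}  "baaaa"
  [1..5]={S}  "aaaaa"
  [2..6]={S}  "aaaaa"
  [3..7]={S}  "aaaaa"
  [0..5]=∅  "baaaaa"
  [1..6]={X2,X3,X4,X5}  "aaaaaa"  orig:{}
  [2..7]={X2,X3,X4,X5}  "aaaaaa"  orig:{}
  [0..6]=∅  "baaaaaa"
  [1..7]={A,B,C}  "aaaaaaa"
  [0..7]={S}  "baaaaaaa"

S ∈ T[0,7] ⇒ YES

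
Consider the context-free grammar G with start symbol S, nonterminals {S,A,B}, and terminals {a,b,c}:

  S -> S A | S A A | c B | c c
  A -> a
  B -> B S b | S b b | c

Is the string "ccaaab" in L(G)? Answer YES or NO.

CNF form of G:
  S -> S A | S X4 | T1 B | T1 T1
  A -> a
  B -> B X2 | S X3 | c
  T0 -> b
  T1 -> c
  X2 -> S T0
  X3 -> T0 T0
  X4 -> A A

CYK fill:
  cell(0,0) c: {B,T1}  orig:{B}
  cell(1,1) c: {B,T1}  orig:{B}
  cell(2,2) a: {A}
  cell(3,3) a: {A}
  cell(4,4) a: {A}
  cell(5,5) b: {T0}  orig:{}
  cell(0,1) cc: {S}
  cell(1,2) ca: ∅
  cell(2,3) aa: {X4}  orig:{}
  cell(3,4) aa: {X4}  orig:{}
  cell(4,5) ab: ∅
  cell(0,2) cca: {S}
  cell(1,3) caa: ∅
  cell(2,4) aaa: ∅
  cell(3,5) aab: ∅
  cell(0,3) ccaa: {S}
  cell(1,4) caaa: ∅
  cell(2,5) aaab: ∅
  cell(0,4) ccaaa: {S}
  cell(1,5) caaab: ∅
  cell(0,5) ccaaab: {X2}  orig:{}

S ∉ T[0,5] ⇒ NO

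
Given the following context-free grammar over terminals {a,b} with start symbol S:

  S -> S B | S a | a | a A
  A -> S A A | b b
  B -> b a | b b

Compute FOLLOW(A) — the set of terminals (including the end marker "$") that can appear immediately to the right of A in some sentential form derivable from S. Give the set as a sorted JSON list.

Compute FIRST by fixpoint:
iter 1:
  A via A→b b: +{b}
  B via B→b a: +{b}
  S via S→a: +{a}
  FIRST(S)={a}  FIRST(A)={b}  FIRST(B)={b}
iter 2:
  A via A→S A A: +{a}
  FIRST(S)={a}  FIRST(A)={a,b}  FIRST(B)={b}
iter 3: — fixpoint
  FIRST(S)={a}  FIRST(A)={a,b}  FIRST(B)={b}

Compute FOLLOW by fixpoint:
FOLLOW(S) := {$}
[1]
  A→S A A: FOLLOW(S) ⊇ FIRST(A) = {a,b}; new: +{a,b}
  A→S A A: FOLLOW(A) ⊇ FIRST(A) = {a,b}; new: +{a,b}
  S→S B: FOLLOW(B) ⊇ FOLLOW(S) ⊇ {$,a,b}; new: +{$,a,b}
  S→a A: FOLLOW(A) ⊇ FOLLOW(S) ⊇ {$,a,b}; new: +{$}
  S: {$,a,b}  A: {$,a,b}  B: {$,a,b}
[2] (stable)
  S: {$,a,b}  A: {$,a,b}  B: {$,a,b}

FOLLOW(A) = ["$", "a", "b"]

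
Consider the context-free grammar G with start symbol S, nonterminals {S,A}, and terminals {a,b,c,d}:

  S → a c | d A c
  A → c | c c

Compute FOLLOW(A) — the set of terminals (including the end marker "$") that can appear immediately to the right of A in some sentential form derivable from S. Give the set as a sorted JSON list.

Compute FIRST by fixpoint:
round 1:
  A via A→c: +{c}
  S via S→a c: +{a}
  S via S→d A c: +{d}
  FIRST[S]={a,d}  FIRST[A]={c}
round 2: done
  FIRST[S]={a,d}  FIRST[A]={c}

Compute FOLLOW by fixpoint:
initialize: $ ∈ FOLLOW(S)
pass 1:
  S→d A c: FOLLOW(A) ⊇ FIRST(c) = {c}; new: +{c}
  FOLLOW(S)={$}  FOLLOW(A)={c}
pass 2: done
  FOLLOW(S)={$}  FOLLOW(A)={c}

FOLLOW(A) = ["c"]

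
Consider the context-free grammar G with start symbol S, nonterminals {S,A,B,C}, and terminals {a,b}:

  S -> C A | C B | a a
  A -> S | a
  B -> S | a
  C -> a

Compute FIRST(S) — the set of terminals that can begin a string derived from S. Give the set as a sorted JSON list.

FIRST iteration:
[1]
  A via A→a: +{a}
  B via B→a: +{a}
  C via C→a: +{a}
  S via S→C A: +{a}
  FIRST[S]={a}  FIRST[A]={a}  FIRST[B]={a}  FIRST[C]={a}
[2] done
  FIRST[S]={a}  FIRST[A]={a}  FIRST[B]={a}  FIRST[C]={a}

FIRST(S) = ["a"]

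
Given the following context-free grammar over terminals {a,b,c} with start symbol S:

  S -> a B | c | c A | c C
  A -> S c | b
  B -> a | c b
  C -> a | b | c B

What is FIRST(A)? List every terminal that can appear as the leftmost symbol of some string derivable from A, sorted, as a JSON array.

FIRST iteration:
iter 1:
  A via A→b: +{b}
  B via B→a: +{a}
  B via B→c b: +{c}
  C via C→a: +{a}
  C via C→b: +{b}
  C via C→c B: +{c}
  S via S→a B: +{a}
  S via S→c: +{c}
  S: {a,c}  A: {b}  B: {a,c}  C: {a,b,c}
iter 2:
  A via A→S c: +{a,c}
  S: {a,c}  A: {a,b,c}  B: {a,c}  C: {a,b,c}
iter 3: (no change)
  S: {a,c}  A: {a,b,c}  B: {a,c}  C: {a,b,c}

FIRST(A) = ["a", "b", "c"]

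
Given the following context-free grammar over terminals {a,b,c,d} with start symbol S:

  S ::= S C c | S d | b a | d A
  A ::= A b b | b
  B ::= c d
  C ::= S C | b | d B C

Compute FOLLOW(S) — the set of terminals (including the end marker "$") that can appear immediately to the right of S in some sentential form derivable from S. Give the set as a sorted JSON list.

Compute FIRST by fixpoint:
round 1:
  A via A→b: +{b}
  B via B→c d: +{c}
  C via C→b: +{b}
  C via C→d B C: +{d}
  S via S→b a: +{b}
  S via S→d A: +{d}
  FIRST[S]={b,d}  FIRST[A]={b}  FIRST[B]={c}  FIRST[C]={b,d}
round 2: (stable)
  FIRST[S]={b,d}  FIRST[A]={b}  FIRST[B]={c}  FIRST[C]={b,d}

FOLLOW iteration:
initialize: $ ∈ FOLLOW(S)
[1]
  A→A b b: FOLLOW(A) ⊇ FIRST(b) = {b}; new: +{b}
  C→S C: FOLLOW(S) ⊇ FIRST(C) = {b,d}; new: +{b,d}
  C→d B C: FOLLOW(B) ⊇ FIRST(C) = {b,d}; new: +{b,d}
  S→S C c: FOLLOW(C) ⊇ FIRST(c) = {c}; new: +{c}
  S→d A: FOLLOW(A) ⊇ FOLLOW(S) ⊇ {$,b,d}; new: +{$,d}
  S: {$,b,d}  A: {$,b,d}  B: {b,d}  C: {c}
[2] done
  S: {$,b,d}  A: {$,b,d}  B: {b,d}  C: {c}

FOLLOW(S) = ["$", "b", "d"]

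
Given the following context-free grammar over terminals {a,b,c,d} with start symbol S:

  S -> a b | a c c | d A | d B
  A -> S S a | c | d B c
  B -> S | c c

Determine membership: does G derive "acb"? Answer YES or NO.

Convert to CNF:
  S -> T0 T3 | T0 X7 | T1 A | T1 B
  A -> S X4 | T1 X5 | c
  B -> T0 T3 | T0 X6 | T1 A | T1 B | T2 T2
  T0 -> a
  T1 -> d
  T2 -> c
  T3 -> b
  X4 -> S T0
  X5 -> B T2
  X6 -> T2 T2
  X7 -> T2 T2

CYK fill:
  cell(0,0) a: {T0}  orig:{}
  cell(1,1) c: {A,T2}  orig:{A}
  cell(2,2) b: {T3}  orig:{}
  cell(0,1) ac: ∅
  cell(1,2) cb: ∅
  cell(0,2) acb: ∅

S ∉ T[0,2] ⇒ NO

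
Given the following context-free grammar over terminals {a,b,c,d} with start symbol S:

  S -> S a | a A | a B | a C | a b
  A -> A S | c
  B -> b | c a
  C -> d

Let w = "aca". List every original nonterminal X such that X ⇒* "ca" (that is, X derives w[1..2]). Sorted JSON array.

CNF form of G:
  S -> S T1 | T1 A | T1 B | T1 C | T1 T2
  A -> A S | c
  B -> T0 T1 | b
  C -> d
  T0 -> c
  T1 -> a
  T2 -> b

CYK table (by increasing span) (cells [i..j] with 1 ≤ i ≤ j ≤ 2 only):
  cell(1,1) c: {A,T0}  orig:{A}
  cell(2,2) a: {T1}  orig:{}
  cell(1,2) ca: {B}

Original NTs in T[1,2] deriving "ca": ["B"]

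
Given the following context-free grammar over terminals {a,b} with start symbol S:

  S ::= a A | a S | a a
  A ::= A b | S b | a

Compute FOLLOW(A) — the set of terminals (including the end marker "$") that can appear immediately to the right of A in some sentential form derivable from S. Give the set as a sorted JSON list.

FIRST sets, iterate to fixpoint:
round 1:
  A via A→a: +{a}
  S via S→a A: +{a}
  S: {a}  A: {a}
round 2: (stable)
  S: {a}  A: {a}

FOLLOW sets:
initialize: $ ∈ FOLLOW(S)
iter 1:
  A→A b: FOLLOW(A) ⊇ FIRST(b) = {b}; new: +{b}
  A→S b: FOLLOW(S) ⊇ FIRST(b) = {b}; new: +{b}
  S→a A: FOLLOW(A) ⊇ FOLLOW(S) ⊇ {$,b}; new: +{$}
  FOLLOW(S)={$,b}  FOLLOW(A)={$,b}
iter 2: done
  FOLLOW(S)={$,b}  FOLLOW(A)={$,b}

FOLLOW(A) = ["$", "b"]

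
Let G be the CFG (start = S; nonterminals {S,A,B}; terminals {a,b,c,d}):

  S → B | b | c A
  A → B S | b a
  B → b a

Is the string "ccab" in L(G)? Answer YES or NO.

CNF form of G:
  S -> T0 T1 | T2 A | b
  A -> B S | T0 T1
  B -> T0 T1
  T0 -> b
  T1 -> a
  T2 -> c

CYK table (by increasing span):
  [0..0]={T2}  "c"  orig:{}
  [1..1]={T2}  "c"  orig:{}
  [2..2]={T1}  "a"  orig:{}
  [3..3]={S,T0}  "b"  orig:{S}
  [0..1]=∅  "cc"
  [1..2]=∅  "ca"
  [2..3]=∅  "ab"
  [0..2]=∅  "cca"
  [1..3]=∅  "cab"
  [0..3]=∅  "ccab"

S ∉ T[0,3] ⇒ NO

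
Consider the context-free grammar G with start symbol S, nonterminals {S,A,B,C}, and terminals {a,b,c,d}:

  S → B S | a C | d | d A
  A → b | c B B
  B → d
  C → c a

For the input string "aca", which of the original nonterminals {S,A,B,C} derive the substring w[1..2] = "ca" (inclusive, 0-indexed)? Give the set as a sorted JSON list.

Convert to CNF:
  S -> B S | T1 C | T2 A | d
  A -> T0 X3 | b
  B -> d
  C -> T0 T1
  T0 -> c
  T1 -> a
  T2 -> d
  X3 -> B B

Fill CYK table bottom-up, restricted to cells inside w[1..2]:
  [1..1]={T0}  "c"  orig:{}
  [2..2]={T1}  "a"  orig:{}
  [1..2]={C}  "ca"

Original NTs in T[1,2] deriving "ca": ["C"]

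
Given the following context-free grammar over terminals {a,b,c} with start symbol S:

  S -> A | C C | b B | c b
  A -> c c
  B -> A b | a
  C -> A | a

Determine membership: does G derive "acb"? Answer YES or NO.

Convert to CNF:
  S -> C C | T0 T0 | T0 T1 | T1 B
  A -> T0 T0
  B -> A T1 | a
  C -> T0 T0 | a
  T0 -> c
  T1 -> b

Fill CYK table bottom-up:
  cell(0,0) a: {B,C}
  cell(1,1) c: {T0}  orig:{}
  cell(2,2) b: {T1}  orig:{}
  cell(0,1) ac: ∅
  cell(1,2) cb: {S}
  cell(0,2) acb: ∅

S ∉ T[0,2] ⇒ NO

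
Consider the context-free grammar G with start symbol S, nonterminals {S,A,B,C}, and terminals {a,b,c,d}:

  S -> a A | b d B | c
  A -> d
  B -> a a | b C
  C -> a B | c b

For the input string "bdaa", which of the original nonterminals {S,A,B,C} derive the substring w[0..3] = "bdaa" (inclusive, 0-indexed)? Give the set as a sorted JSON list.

CNF form of G:
  S -> T0 A | T1 X4 | c
  A -> d
  B -> T0 T0 | T1 C
  C -> T0 B | T2 T1
  T0 -> a
  T1 -> b
  T2 -> c
  T3 -> d
  X4 -> T3 B

CYK table (by increasing span), restricted to cells inside w[0..3]:
  cell(0,0) b: {T1}  orig:{}
  cell(1,1) d: {A,T3}  orig:{A}
  cell(2,2) a: {T0}  orig:{}
  cell(3,3) a: {T0}  orig:{}
  cell(0,1) bd: ∅
  cell(1,2) da: ∅
  cell(2,3) aa: {B}
  cell(0,2) bda: ∅
  cell(1,3) daa: {X4}  orig:{}
  cell(0,3) bdaa: {S}

Original NTs in T[0,3] deriving "bdaa": ["S"]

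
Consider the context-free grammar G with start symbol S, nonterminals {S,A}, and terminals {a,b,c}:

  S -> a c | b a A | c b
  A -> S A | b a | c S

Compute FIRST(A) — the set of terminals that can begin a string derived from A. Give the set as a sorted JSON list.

FIRST iteration:
[1]
  A via A→b a: +{b}
  A via A→c S: +{c}
  S via S→a c: +{a}
  S via S→b a A: +{b}
  S via S→c b: +{c}
  FIRST(S)={a,b,c}  FIRST(A)={b,c}
[2]
  A via A→S A: +{a}
  FIRST(S)={a,b,c}  FIRST(A)={a,b,c}
[3] (stable)
  FIRST(S)={a,b,c}  FIRST(A)={a,b,c}

FIRST(A) = ["a", "b", "c"]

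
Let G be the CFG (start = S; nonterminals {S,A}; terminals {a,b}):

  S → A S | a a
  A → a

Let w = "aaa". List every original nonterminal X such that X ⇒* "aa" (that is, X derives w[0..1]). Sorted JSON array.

CNF form of G:
  S -> A S | T0 T0
  A -> a
  T0 -> a

Fill CYK table bottom-up, restricted to cells inside w[0..1]:
  cell(0,0) a: {A,T0}  orig:{A}
  cell(1,1) a: {A,T0}  orig:{A}
  cell(0,1) aa: {S}

Original NTs in T[0,1] deriving "aa": ["S"]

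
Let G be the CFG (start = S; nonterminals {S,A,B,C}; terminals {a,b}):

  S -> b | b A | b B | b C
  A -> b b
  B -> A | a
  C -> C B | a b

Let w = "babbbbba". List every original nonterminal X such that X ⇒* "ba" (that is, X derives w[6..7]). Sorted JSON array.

CNF form of G:
  S -> T0 A | T0 B | T0 C | b
  A -> T0 T0
  B -> T0 T0 | a
  C -> C B | T1 T0
  T0 -> b
  T1 -> a

CYK table (by increasing span), restricted to cells inside w[6..7]:
  cell(6,6) b: {S,T0}  orig:{S}
  cell(7,7) a: {B,T1}  orig:{B}
  cell(6,7) ba: {S}

Original NTs in T[6,7] deriving "ba": ["S"]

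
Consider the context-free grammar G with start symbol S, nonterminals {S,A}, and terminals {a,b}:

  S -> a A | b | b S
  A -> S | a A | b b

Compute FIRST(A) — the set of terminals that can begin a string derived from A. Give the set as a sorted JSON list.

FIRST sets, iterate to fixpoint:
iter 1:
  A via A→a A: +{a}
  A via A→b b: +{b}
  S via S→a A: +{a}
  S via S→b: +{b}
  S: {a,b}  A: {a,b}
iter 2: (no change)
  S: {a,b}  A: {a,b}

FIRST(A) = ["a", "b"]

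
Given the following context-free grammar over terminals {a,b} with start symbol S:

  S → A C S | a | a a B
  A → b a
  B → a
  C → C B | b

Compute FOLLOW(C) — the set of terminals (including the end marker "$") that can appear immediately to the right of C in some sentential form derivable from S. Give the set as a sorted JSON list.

Compute FIRST by fixpoint:
[1]
  A via A→b a: +{b}
  B via B→a: +{a}
  C via C→b: +{b}
  S via S→A C S: +{b}
  S via S→a: +{a}
  FIRST(S)={a,b}  FIRST(A)={b}  FIRST(B)={a}  FIRST(C)={b}
[2] done
  FIRST(S)={a,b}  FIRST(A)={b}  FIRST(B)={a}  FIRST(C)={b}

Compute FOLLOW by fixpoint:
FOLLOW(S) := {$}
round 1:
  C→C B: FOLLOW(C) ⊇ FIRST(B) = {a}; new: +{a}
  C→C B: FOLLOW(B) ⊇ FOLLOW(C) ⊇ {a}; new: +{a}
  S→A C S: FOLLOW(A) ⊇ FIRST(C) = {b}; new: +{b}
  S→A C S: FOLLOW(C) ⊇ FIRST(S) = {a,b}; new: +{b}
  S→a a B: FOLLOW(B) ⊇ FOLLOW(S) ⊇ {$}; new: +{$}
  S: {$}  A: {b}  B: {$,a}  C: {a,b}
round 2:
  C→C B: FOLLOW(B) ⊇ FOLLOW(C) ⊇ {a,b}; new: +{b}
  S: {$}  A: {b}  B: {$,a,b}  C: {a,b}
round 3: — fixpoint
  S: {$}  A: {b}  B: {$,a,b}  C: {a,b}

FOLLOW(C) = ["a", "b"]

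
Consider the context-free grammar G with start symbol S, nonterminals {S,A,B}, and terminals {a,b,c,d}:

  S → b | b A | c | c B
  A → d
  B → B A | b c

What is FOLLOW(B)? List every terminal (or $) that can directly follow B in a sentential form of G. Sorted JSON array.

FIRST sets, iterate to fixpoint:
[1]
  A via A→d: +{d}
  B via B→b c: +{b}
  S via S→b: +{b}
  S via S→c: +{c}
  S: {b,c}  A: {d}  B: {b}
[2] (stable)
  S: {b,c}  A: {d}  B: {b}

FOLLOW sets:
initialize: $ ∈ FOLLOW(S)
round 1:
  B→B A: FOLLOW(B) ⊇ FIRST(A) = {d}; new: +{d}
  B→B A: FOLLOW(A) ⊇ FOLLOW(B) ⊇ {d}; new: +{d}
  S→b A: FOLLOW(A) ⊇ FOLLOW(S) ⊇ {$}; new: +{$}
  S→c B: FOLLOW(B) ⊇ FOLLOW(S) ⊇ {$}; new: +{$}
  S: {$}  A: {$,d}  B: {$,d}
round 2: (stable)
  S: {$}  A: {$,d}  B: {$,d}

FOLLOW(B) = ["$", "d"]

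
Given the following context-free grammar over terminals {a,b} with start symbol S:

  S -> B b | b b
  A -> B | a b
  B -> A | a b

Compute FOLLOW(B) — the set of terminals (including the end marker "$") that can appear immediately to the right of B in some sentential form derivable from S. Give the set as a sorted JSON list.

FIRST sets, iterate to fixpoint:
[1]
  A via A→a b: +{a}
  B via B→A: +{a}
  S via S→B b: +{a}
  S via S→b b: +{b}
  FIRST(S)={a,b}  FIRST(A)={a}  FIRST(B)={a}
[2] (no change)
  FIRST(S)={a,b}  FIRST(A)={a}  FIRST(B)={a}

Compute FOLLOW by fixpoint:
FOLLOW(S) := {$}
iter 1:
  S→B b: FOLLOW(B) ⊇ FIRST(b) = {b}; new: +{b}
  S: {$}  A: {}  B: {b}
iter 2:
  B→A: FOLLOW(A) ⊇ FOLLOW(B) ⊇ {b}; new: +{b}
  S: {$}  A: {b}  B: {b}
iter 3: (no change)
  S: {$}  A: {b}  B: {b}

FOLLOW(B) = ["b"]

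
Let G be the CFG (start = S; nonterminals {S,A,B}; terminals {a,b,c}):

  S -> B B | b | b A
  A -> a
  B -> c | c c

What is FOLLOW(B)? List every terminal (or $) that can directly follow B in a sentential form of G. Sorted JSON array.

FIRST iteration:
iter 1:
  A via A→a: +{a}
  B via B→c: +{c}
  S via S→B B: +{c}
  S via S→b: +{b}
  FIRST[S]={b,c}  FIRST[A]={a}  FIRST[B]={c}
iter 2: (no change)
  FIRST[S]={b,c}  FIRST[A]={a}  FIRST[B]={c}

Compute FOLLOW by fixpoint:
FOLLOW(S) := {$}
pass 1:
  S→B B: FOLLOW(B) ⊇ FIRST(B) = {c}; new: +{c}
  S→B B: FOLLOW(B) ⊇ FOLLOW(S) ⊇ {$}; new: +{$}
  S→b A: FOLLOW(A) ⊇ FOLLOW(S) ⊇ {$}; new: +{$}
  FOLLOW(S)={$}  FOLLOW(A)={$}  FOLLOW(B)={$,c}
pass 2: done
  FOLLOW(S)={$}  FOLLOW(A)={$}  FOLLOW(B)={$,c}

FOLLOW(B) = ["$", "c"]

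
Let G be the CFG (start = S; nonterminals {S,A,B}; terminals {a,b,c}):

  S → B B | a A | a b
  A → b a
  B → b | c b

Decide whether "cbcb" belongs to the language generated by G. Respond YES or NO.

CNF form of G:
  S -> B B | T1 A | T1 T0
  A -> T0 T1
  B -> T2 T0 | b
  T0 -> b
  T1 -> a
  T2 -> c

CYK table (by increasing span):
  cell(0,0) c: {T2}  orig:{}
  cell(1,1) b: {B,T0}  orig:{B}
  cell(2,2) c: {T2}  orig:{}
  cell(3,3) b: {B,T0}  orig:{B}
  cell(0,1) cb: {B}
  cell(1,2) bc: ∅
  cell(2,3) cb: {B}
  cell(0,2) cbc: ∅
  cell(1,3) bcb: {S}
  cell(0,3) cbcb: {S}

S ∈ T[0,3] ⇒ YES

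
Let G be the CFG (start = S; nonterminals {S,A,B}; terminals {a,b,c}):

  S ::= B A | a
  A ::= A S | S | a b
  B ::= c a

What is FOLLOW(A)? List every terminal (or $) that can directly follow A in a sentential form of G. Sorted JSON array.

FIRST iteration:
pass 1:
  A via A→a b: +{a}
  B via B→c a: +{c}
  S via S→B A: +{c}
  S via S→a: +{a}
  FIRST(S)={a,c}  FIRST(A)={a}  FIRST(B)={c}
pass 2:
  A via A→S: +{c}
  FIRST(S)={a,c}  FIRST(A)={a,c}  FIRST(B)={c}
pass 3: (no change)
  FIRST(S)={a,c}  FIRST(A)={a,c}  FIRST(B)={c}

Compute FOLLOW by fixpoint:
initialize: $ ∈ FOLLOW(S)
round 1:
  A→A S: FOLLOW(A) ⊇ FIRST(S) = {a,c}; new: +{a,c}
  A→A S: FOLLOW(S) ⊇ FOLLOW(A) ⊇ {a,c}; new: +{a,c}
  S→B A: FOLLOW(B) ⊇ FIRST(A) = {a,c}; new: +{a,c}
  S→B A: FOLLOW(A) ⊇ FOLLOW(S) ⊇ {$,a,c}; new: +{$}
  FOLLOW[S]={$,a,c}  FOLLOW[A]={$,a,c}  FOLLOW[B]={a,c}
round 2: (no change)
  FOLLOW[S]={$,a,c}  FOLLOW[A]={$,a,c}  FOLLOW[B]={a,c}

FOLLOW(A) = ["$", "a", "c"]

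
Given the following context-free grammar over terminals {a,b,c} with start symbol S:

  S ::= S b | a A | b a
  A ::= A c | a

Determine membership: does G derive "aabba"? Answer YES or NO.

Convert to CNF:
  S -> S T1 | T1 T2 | T2 A
  A -> A T0 | a
  T0 -> c
  T1 -> b
  T2 -> a

CYK fill:
  cell(0,0) a: {A,T2}  orig:{A}
  cell(1,1) a: {A,T2}  orig:{A}
  cell(2,2) b: {T1}  orig:{}
  cell(3,3) b: {T1}  orig:{}
  cell(4,4) a: {A,T2}  orig:{A}
  cell(0,1) aa: {S}
  cell(1,2) ab: ∅
  cell(2,3) bb: ∅
  cell(3,4) ba: {S}
  cell(0,2) aab: {S}
  cell(1,3) abb: ∅
  cell(2,4) bba: ∅
  cell(0,3) aabb: {S}
  cell(1,4) abba: ∅
  cell(0,4) aabba: ∅

S ∉ T[0,4] ⇒ NO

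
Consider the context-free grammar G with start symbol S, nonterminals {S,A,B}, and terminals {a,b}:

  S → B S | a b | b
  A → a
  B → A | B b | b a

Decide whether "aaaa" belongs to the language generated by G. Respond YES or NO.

Convert to CNF:
  S -> B S | T1 T0 | b
  A -> a
  B -> B T0 | T0 T1 | a
  T0 -> b
  T1 -> a

CYK table (by increasing span):
  cell(0,0) a: {A,B,T1}  orig:{A,B}
  cell(1,1) a: {A,B,T1}  orig:{A,B}
  cell(2,2) a: {A,B,T1}  orig:{A,B}
  cell(3,3) a: {A,B,T1}  orig:{A,B}
  cell(0,1) aa: ∅
  cell(1,2) aa: ∅
  cell(2,3) aa: ∅
  cell(0,2) aaa: ∅
  cell(1,3) aaa: ∅
  cell(0,3) aaaa: ∅

S ∉ T[0,3] ⇒ NO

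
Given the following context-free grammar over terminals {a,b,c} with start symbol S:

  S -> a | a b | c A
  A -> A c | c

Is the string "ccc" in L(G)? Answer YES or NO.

Convert to CNF:
  S -> T0 A | T1 T2 | a
  A -> A T0 | c
  T0 -> c
  T1 -> a
  T2 -> b

CYK fill:
  [0..0]={A,T0}  "c"  orig:{A}
  [1..1]={A,T0}  "c"  orig:{A}
  [2..2]={A,T0}  "c"  orig:{A}
  [0..1]={A,S}  "cc"
  [1..2]={A,S}  "cc"
  [0..2]={A,S}  "ccc"

S ∈ T[0,2] ⇒ YES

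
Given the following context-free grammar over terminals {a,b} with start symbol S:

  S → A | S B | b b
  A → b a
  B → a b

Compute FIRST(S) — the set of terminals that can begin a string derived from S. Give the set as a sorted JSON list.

FIRST sets, iterate to fixpoint:
pass 1:
  A via A→b a: +{b}
  B via B→a b: +{a}
  S via S→A: +{b}
  S: {b}  A: {b}  B: {a}
pass 2: done
  S: {b}  A: {b}  B: {a}

FIRST(S) = ["b"]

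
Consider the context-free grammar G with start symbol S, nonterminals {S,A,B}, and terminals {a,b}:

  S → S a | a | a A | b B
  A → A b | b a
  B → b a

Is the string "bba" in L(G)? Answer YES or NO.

CNF form of G:
  S -> S T1 | T0 B | T1 A | a
  A -> A T0 | T0 T1
  B -> T0 T1
  T0 -> b
  T1 -> a

CYK table (by increasing span):
  T[0,0] 'b' = {T0}  orig:{}
  T[1,1] 'b' = {T0}  orig:{}
  T[2,2] 'a' = {S,T1}  orig:{S}
  T[0,1] 'bb' = ∅
  T[1,2] 'ba' = {A,B}
  T[0,2] 'bba' = {S}

S ∈ T[0,2] ⇒ YES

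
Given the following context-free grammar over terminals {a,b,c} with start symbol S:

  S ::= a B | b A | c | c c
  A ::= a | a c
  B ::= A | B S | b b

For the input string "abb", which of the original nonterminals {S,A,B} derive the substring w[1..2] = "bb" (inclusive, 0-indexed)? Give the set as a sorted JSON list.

Convert to CNF:
  S -> T0 B | T1 T1 | T2 A | c
  A -> T0 T1 | a
  B -> B S | T0 T1 | T2 T2 | a
  T0 -> a
  T1 -> c
  T2 -> b

CYK fill — only the sub-triangle for w[1..2]:
  [1..1]={T2}  "b"  orig:{}
  [2..2]={T2}  "b"  orig:{}
  [1..2]={B}  "bb"

Original NTs in T[1,2] deriving "bb": ["B"]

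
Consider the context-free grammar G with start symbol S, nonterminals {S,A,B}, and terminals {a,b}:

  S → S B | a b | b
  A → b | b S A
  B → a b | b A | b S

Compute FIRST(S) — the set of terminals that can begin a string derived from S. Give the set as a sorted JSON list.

FIRST iteration:
round 1:
  A via A→b: +{b}
  B via B→a b: +{a}
  B via B→b A: +{b}
  S via S→a b: +{a}
  S via S→b: +{b}
  FIRST[S]={a,b}  FIRST[A]={b}  FIRST[B]={a,b}
round 2: done
  FIRST[S]={a,b}  FIRST[A]={b}  FIRST[B]={a,b}

FIRST(S) = ["a", "b"]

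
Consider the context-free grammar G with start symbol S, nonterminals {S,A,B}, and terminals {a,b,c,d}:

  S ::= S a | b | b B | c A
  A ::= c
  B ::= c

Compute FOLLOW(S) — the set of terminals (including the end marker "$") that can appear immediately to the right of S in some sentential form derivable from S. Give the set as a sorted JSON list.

Compute FIRST by fixpoint:
[1]
  A via A→c: +{c}
  B via B→c: +{c}
  S via S→b: +{b}
  S via S→c A: +{c}
  FIRST[S]={b,c}  FIRST[A]={c}  FIRST[B]={c}
[2] (no change)
  FIRST[S]={b,c}  FIRST[A]={c}  FIRST[B]={c}

FOLLOW iteration:
initialize: $ ∈ FOLLOW(S)
pass 1:
  S→S a: FOLLOW(S) ⊇ FIRST(a) = {a}; new: +{a}
  S→b B: FOLLOW(B) ⊇ FOLLOW(S) ⊇ {$,a}; new: +{$,a}
  S→c A: FOLLOW(A) ⊇ FOLLOW(S) ⊇ {$,a}; new: +{$,a}
  FOLLOW[S]={$,a}  FOLLOW[A]={$,a}  FOLLOW[B]={$,a}
pass 2: — fixpoint
  FOLLOW[S]={$,a}  FOLLOW[A]={$,a}  FOLLOW[B]={$,a}

FOLLOW(S) = ["$", "a"]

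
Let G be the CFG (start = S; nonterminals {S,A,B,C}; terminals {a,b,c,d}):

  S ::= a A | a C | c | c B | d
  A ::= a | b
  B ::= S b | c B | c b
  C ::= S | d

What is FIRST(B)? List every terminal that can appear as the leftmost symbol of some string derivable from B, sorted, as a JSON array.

FIRST sets, iterate to fixpoint:
[1]
  A via A→a: +{a}
  A via A→b: +{b}
  B via B→c B: +{c}
  C via C→d: +{d}
  S via S→a A: +{a}
  S via S→c: +{c}
  S via S→d: +{d}
  S: {a,c,d}  A: {a,b}  B: {c}  C: {d}
[2]
  B via B→S b: +{a,d}
  C via C→S: +{a,c}
  S: {a,c,d}  A: {a,b}  B: {a,c,d}  C: {a,c,d}
[3] done
  S: {a,c,d}  A: {a,b}  B: {a,c,d}  C: {a,c,d}

FIRST(B) = ["a", "c", "d"]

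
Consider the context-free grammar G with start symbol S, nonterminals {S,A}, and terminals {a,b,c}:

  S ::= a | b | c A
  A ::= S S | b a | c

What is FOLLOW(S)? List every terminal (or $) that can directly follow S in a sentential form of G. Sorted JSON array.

Compute FIRST by fixpoint:
iter 1:
  A via A→b a: +{b}
  A via A→c: +{c}
  S via S→a: +{a}
  S via S→b: +{b}
  S via S→c A: +{c}
  FIRST[S]={a,b,c}  FIRST[A]={b,c}
iter 2:
  A via A→S S: +{a}
  FIRST[S]={a,b,c}  FIRST[A]={a,b,c}
iter 3: (stable)
  FIRST[S]={a,b,c}  FIRST[A]={a,b,c}

Compute FOLLOW by fixpoint:
seed FOLLOW(S) with $
round 1:
  A→S S: FOLLOW(S) ⊇ FIRST(S) = {a,b,c}; new: +{a,b,c}
  S→c A: FOLLOW(A) ⊇ FOLLOW(S) ⊇ {$,a,b,c}; new: +{$,a,b,c}
  FOLLOW(S)={$,a,b,c}  FOLLOW(A)={$,a,b,c}
round 2: done
  FOLLOW(S)={$,a,b,c}  FOLLOW(A)={$,a,b,c}

FOLLOW(S) = ["$", "a", "b", "c"]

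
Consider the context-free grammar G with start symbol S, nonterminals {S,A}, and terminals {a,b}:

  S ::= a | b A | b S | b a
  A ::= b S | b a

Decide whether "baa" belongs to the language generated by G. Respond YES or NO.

Convert to CNF:
  S -> T0 A | T0 S | T0 T1 | a
  A -> T0 S | T0 T1
  T0 -> b
  T1 -> a

Fill CYK table bottom-up:
  T[0,0] 'b' = {T0}  orig:{}
  T[1,1] 'a' = {S,T1}  orig:{S}
  T[2,2] 'a' = {S,T1}  orig:{S}
  T[0,1] 'ba' = {A,S}
  T[1,2] 'aa' = ∅
  T[0,2] 'baa' = ∅

S ∉ T[0,2] ⇒ NO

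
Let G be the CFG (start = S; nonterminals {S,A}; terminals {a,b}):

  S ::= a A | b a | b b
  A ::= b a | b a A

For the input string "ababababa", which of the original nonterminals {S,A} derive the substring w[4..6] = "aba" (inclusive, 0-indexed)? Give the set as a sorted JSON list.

Convert to CNF:
  S -> T0 T0 | T0 T1 | T1 A
  A -> T0 T1 | T0 X2
  T0 -> b
  T1 -> a
  X2 -> T1 A

Fill CYK table bottom-up, restricted to cells inside w[4..6]:
  cell(4,4) a: {T1}  orig:{}
  cell(5,5) b: {T0}  orig:{}
  cell(6,6) a: {T1}  orig:{}
  cell(4,5) ab: ∅
  cell(5,6) ba: {A,S}
  cell(4,6) aba: {S,X2}  orig:{S}

Original NTs in T[4,6] deriving "aba": ["S"]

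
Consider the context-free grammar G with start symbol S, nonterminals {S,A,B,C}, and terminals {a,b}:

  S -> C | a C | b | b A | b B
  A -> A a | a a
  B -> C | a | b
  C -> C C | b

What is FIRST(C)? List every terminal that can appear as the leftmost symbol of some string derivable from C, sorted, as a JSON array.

Compute FIRST by fixpoint:
round 1:
  A via A→a a: +{a}
  B via B→a: +{a}
  B via B→b: +{b}
  C via C→b: +{b}
  S via S→C: +{b}
  S via S→a C: +{a}
  FIRST[S]={a,b}  FIRST[A]={a}  FIRST[B]={a,b}  FIRST[C]={b}
round 2: — fixpoint
  FIRST[S]={a,b}  FIRST[A]={a}  FIRST[B]={a,b}  FIRST[C]={b}

FIRST(C) = ["b"]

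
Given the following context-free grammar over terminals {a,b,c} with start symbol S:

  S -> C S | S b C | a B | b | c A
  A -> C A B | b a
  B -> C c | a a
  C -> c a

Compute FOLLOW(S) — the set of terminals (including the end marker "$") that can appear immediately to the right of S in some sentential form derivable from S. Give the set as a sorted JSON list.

FIRST iteration:
round 1:
  A via A→b a: +{b}
  B via B→a a: +{a}
  C via C→c a: +{c}
  S via S→C S: +{c}
  S via S→a B: +{a}
  S via S→b: +{b}
  FIRST[S]={a,b,c}  FIRST[A]={b}  FIRST[B]={a}  FIRST[C]={c}
round 2:
  A via A→C A B: +{c}
  B via B→C c: +{c}
  FIRST[S]={a,b,c}  FIRST[A]={b,c}  FIRST[B]={a,c}  FIRST[C]={c}
round 3: (no change)
  FIRST[S]={a,b,c}  FIRST[A]={b,c}  FIRST[B]={a,c}  FIRST[C]={c}

FOLLOW iteration:
seed FOLLOW(S) with $
pass 1:
  A→C A B: FOLLOW(C) ⊇ FIRST(A) = {b,c}; new: +{b,c}
  A→C A B: FOLLOW(A) ⊇ FIRST(B) = {a,c}; new: +{a,c}
  A→C A B: FOLLOW(B) ⊇ FOLLOW(A) ⊇ {a,c}; new: +{a,c}
  S→C S: FOLLOW(C) ⊇ FIRST(S) = {a,b,c}; new: +{a}
  S→S b C: FOLLOW(S) ⊇ FIRST(b) = {b}; new: +{b}
  S→S b C: FOLLOW(C) ⊇ FOLLOW(S) ⊇ {$,b}; new: +{$}
  S→a B: FOLLOW(B) ⊇ FOLLOW(S) ⊇ {$,b}; new: +{$,b}
  S→c A: FOLLOW(A) ⊇ FOLLOW(S) ⊇ {$,b}; new: +{$,b}
  FOLLOW[S]={$,b}  FOLLOW[A]={$,a,b,c}  FOLLOW[B]={$,a,b,c}  FOLLOW[C]={$,a,b,c}
pass 2: done
  FOLLOW[S]={$,b}  FOLLOW[A]={$,a,b,c}  FOLLOW[B]={$,a,b,c}  FOLLOW[C]={$,a,b,c}

FOLLOW(S) = ["$", "b"]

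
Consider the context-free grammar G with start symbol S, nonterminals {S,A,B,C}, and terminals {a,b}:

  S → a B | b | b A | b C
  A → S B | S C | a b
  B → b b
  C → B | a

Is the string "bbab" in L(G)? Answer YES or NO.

Convert to CNF:
  S -> T0 B | T1 A | T1 C | b
  A -> S B | S C | T0 T1
  B -> T1 T1
  C -> T1 T1 | a
  T0 -> a
  T1 -> b

CYK fill:
  cell(0,0) b: {S,T1}  orig:{S}
  cell(1,1) b: {S,T1}  orig:{S}
  cell(2,2) a: {C,T0}  orig:{C}
  cell(3,3) b: {S,T1}  orig:{S}
  cell(0,1) bb: {B,C}
  cell(1,2) ba: {A,S}
  cell(2,3) ab: {A}
  cell(0,2) bba: {S}
  cell(1,3) bab: {S}
  cell(0,3) bbab: ∅

S ∉ T[0,3] ⇒ NO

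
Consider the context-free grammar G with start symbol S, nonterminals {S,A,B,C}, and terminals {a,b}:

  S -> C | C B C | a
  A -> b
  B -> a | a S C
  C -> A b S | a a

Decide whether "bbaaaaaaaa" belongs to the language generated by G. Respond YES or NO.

CNF form of G:
  S -> A X4 | C X5 | T0 T0 | a
  A -> b
  B -> T0 X2 | a
  C -> A X3 | T0 T0
  T0 -> a
  T1 -> b
  X2 -> S C
  X3 -> T1 S
  X4 -> T1 S
  X5 -> B C

CYK table (by increasing span):
  cell(0,0) b: {A,T1}  orig:{A}
  cell(1,1) b: {A,T1}  orig:{A}
  cell(2,2) a: {B,S,T0}  orig:{B,S}
  cell(3,3) a: {B,S,T0}  orig:{B,S}
  cell(4,4) a: {B,S,T0}  orig:{B,S}
  cell(5,5) a: {B,S,T0}  orig:{B,S}
  cell(6,6) a: {B,S,T0}  orig:{B,S}
  cell(7,7) a: {B,S,T0}  orig:{B,S}
  cell(8,8) a: {B,S,T0}  orig:{B,S}
  cell(9,9) a: {B,S,T0}  orig:{B,S}
  cell(0,1) bb: ∅
  cell(1,2) ba: {X3,X4}  orig:{}
  cell(2,3) aa: {C,S}
  cell(3,4) aa: {C,S}
  cell(4,5) aa: {C,S}
  cell(5,6) aa: {C,S}
  cell(6,7) aa: {C,S}
  cell(7,8) aa: {C,S}
  cell(8,9) aa: {C,S}
  cell(0,2) bba: {C,S}
  cell(1,3) baa: {X3,X4}  orig:{}
  cell(2,4) aaa: {X2,X5}  orig:{}
  cell(3,5) aaa: {X2,X5}  orig:{}
  cell(4,6) aaa: {X2,X5}  orig:{}
  cell(5,7) aaa: {X2,X5}  orig:{}
  cell(6,8) aaa: {X2,X5}  orig:{}
  cell(7,9) aaa: {X2,X5}  orig:{}
  cell(0,3) bbaa: {C,S}
  cell(1,4) baaa: ∅
  cell(2,5) aaaa: {B,X2}  orig:{B}
  cell(3,6) aaaa: {B,X2}  orig:{B}
  cell(4,7) aaaa: {B,X2}  orig:{B}
  cell(5,8) aaaa: {B,X2}  orig:{B}
  cell(6,9) aaaa: {B,X2}  orig:{B}
  cell(0,4) bbaaa: {X2}  orig:{}
  cell(1,5) baaaa: ∅
  cell(2,6) aaaaa: {B,S}
  cell(3,7) aaaaa: {B,S}
  cell(4,8) aaaaa: {B,S}
  cell(5,9) aaaaa: {B,S}
  cell(0,5) bbaaaa: {S,X2}  orig:{S}
  cell(1,6) baaaaa: {X3,X4}  orig:{}
  cell(2,7) aaaaaa: {X5}  orig:{}
  cell(3,8) aaaaaa: {X5}  orig:{}
  cell(4,9) aaaaaa: {X5}  orig:{}
  cell(0,6) bbaaaaa: {C,S}
  cell(1,7) baaaaaa: ∅
  cell(2,8) aaaaaaa: {X2,X5}  orig:{}
  cell(3,9) aaaaaaa: {X2,X5}  orig:{}
  cell(0,7) bbaaaaaa: {X2}  orig:{}
  cell(1,8) baaaaaaa: ∅
  cell(2,9) aaaaaaaa: {B,S}
  cell(0,8) bbaaaaaaa: {S,X2}  orig:{S}
  cell(1,9) baaaaaaaa: {X3,X4}  orig:{}
  cell(0,9) bbaaaaaaaa: {C,S}

S ∈ T[0,9] ⇒ YES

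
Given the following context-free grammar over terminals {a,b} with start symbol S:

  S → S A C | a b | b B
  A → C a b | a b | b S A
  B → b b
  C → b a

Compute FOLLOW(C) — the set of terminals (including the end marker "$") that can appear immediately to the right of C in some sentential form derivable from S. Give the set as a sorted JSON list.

Compute FIRST by fixpoint:
[1]
  A via A→a b: +{a}
  A via A→b S A: +{b}
  B via B→b b: +{b}
  C via C→b a: +{b}
  S via S→a b: +{a}
  S via S→b B: +{b}
  FIRST(S)={a,b}  FIRST(A)={a,b}  FIRST(B)={b}  FIRST(C)={b}
[2] (no change)
  FIRST(S)={a,b}  FIRST(A)={a,b}  FIRST(B)={b}  FIRST(C)={b}

FOLLOW iteration:
initialize: $ ∈ FOLLOW(S)
[1]
  A→C a b: FOLLOW(C) ⊇ FIRST(a) = {a}; new: +{a}
  A→b S A: FOLLOW(S) ⊇ FIRST(A) = {a,b}; new: +{a,b}
  S→S A C: FOLLOW(A) ⊇ FIRST(C) = {b}; new: +{b}
  S→S A C: FOLLOW(C) ⊇ FOLLOW(S) ⊇ {$,a,b}; new: +{$,b}
  S→b B: FOLLOW(B) ⊇ FOLLOW(S) ⊇ {$,a,b}; new: +{$,a,b}
  S: {$,a,b}  A: {b}  B: {$,a,b}  C: {$,a,b}
[2] done
  S: {$,a,b}  A: {b}  B: {$,a,b}  C: {$,a,b}

FOLLOW(C) = ["$", "a", "b"]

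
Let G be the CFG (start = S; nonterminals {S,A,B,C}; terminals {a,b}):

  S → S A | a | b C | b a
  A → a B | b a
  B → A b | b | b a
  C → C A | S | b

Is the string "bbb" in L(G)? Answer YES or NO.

CNF form of G:
  S -> S A | T1 C | T1 T0 | a
  A -> T0 B | T1 T0
  B -> A T1 | T1 T0 | b
  C -> C A | S A | T1 C | T1 T0 | a | b
  T0 -> a
  T1 -> b

CYK fill:
  cell(0,0) b: {B,C,T1}  orig:{B,C}
  cell(1,1) b: {B,C,T1}  orig:{B,C}
  cell(2,2) b: {B,C,T1}  orig:{B,C}
  cell(0,1) bb: {C,S}
  cell(1,2) bb: {C,S}
  cell(0,2) bbb: {C,S}

S ∈ T[0,2] ⇒ YES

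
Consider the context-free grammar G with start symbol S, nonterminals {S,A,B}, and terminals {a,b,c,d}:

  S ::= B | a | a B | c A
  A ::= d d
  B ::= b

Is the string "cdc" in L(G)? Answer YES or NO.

CNF form of G:
  S -> T1 B | T2 A | a | b
  A -> T0 T0
  B -> b
  T0 -> d
  T1 -> a
  T2 -> c

CYK fill:
  cell(0,0) c: {T2}  orig:{}
  cell(1,1) d: {T0}  orig:{}
  cell(2,2) c: {T2}  orig:{}
  cell(0,1) cd: ∅
  cell(1,2) dc: ∅
  cell(0,2) cdc: ∅

S ∉ T[0,2] ⇒ NO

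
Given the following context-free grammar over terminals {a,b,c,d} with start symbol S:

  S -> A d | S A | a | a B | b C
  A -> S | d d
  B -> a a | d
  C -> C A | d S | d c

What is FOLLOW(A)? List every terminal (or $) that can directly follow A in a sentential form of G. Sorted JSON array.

FIRST iteration:
pass 1:
  A via A→d d: +{d}
  B via B→a a: +{a}
  B via B→d: +{d}
  C via C→d S: +{d}
  S via S→A d: +{d}
  S via S→a: +{a}
  S via S→b C: +{b}
  S: {a,b,d}  A: {d}  B: {a,d}  C: {d}
pass 2:
  A via A→S: +{a,b}
  S: {a,b,d}  A: {a,b,d}  B: {a,d}  C: {d}
pass 3: done
  S: {a,b,d}  A: {a,b,d}  B: {a,d}  C: {d}

Compute FOLLOW by fixpoint:
initialize: $ ∈ FOLLOW(S)
[1]
  C→C A: FOLLOW(C) ⊇ FIRST(A) = {a,b,d}; new: +{a,b,d}
  C→C A: FOLLOW(A) ⊇ FOLLOW(C) ⊇ {a,b,d}; new: +{a,b,d}
  C→d S: FOLLOW(S) ⊇ FOLLOW(C) ⊇ {a,b,d}; new: +{a,b,d}
  S→S A: FOLLOW(A) ⊇ FOLLOW(S) ⊇ {$,a,b,d}; new: +{$}
  S→a B: FOLLOW(B) ⊇ FOLLOW(S) ⊇ {$,a,b,d}; new: +{$,a,b,d}
  S→b C: FOLLOW(C) ⊇ FOLLOW(S) ⊇ {$,a,b,d}; new: +{$}
  FOLLOW(S)={$,a,b,d}  FOLLOW(A)={$,a,b,d}  FOLLOW(B)={$,a,b,d}  FOLLOW(C)={$,a,b,d}
[2] (stable)
  FOLLOW(S)={$,a,b,d}  FOLLOW(A)={$,a,b,d}  FOLLOW(B)={$,a,b,d}  FOLLOW(C)={$,a,b,d}

FOLLOW(A) = ["$", "a", "b", "d"]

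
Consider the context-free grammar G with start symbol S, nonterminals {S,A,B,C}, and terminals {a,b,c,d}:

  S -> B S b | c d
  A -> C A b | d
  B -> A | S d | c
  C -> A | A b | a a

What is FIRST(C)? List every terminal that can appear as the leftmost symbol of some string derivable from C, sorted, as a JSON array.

FIRST sets, iterate to fixpoint:
pass 1:
  A via A→d: +{d}
  B via B→A: +{d}
  B via B→c: +{c}
  C via C→A: +{d}
  C via C→a a: +{a}
  S via S→B S b: +{c,d}
  S: {c,d}  A: {d}  B: {c,d}  C: {a,d}
pass 2:
  A via A→C A b: +{a}
  B via B→A: +{a}
  S via S→B S b: +{a}
  S: {a,c,d}  A: {a,d}  B: {a,c,d}  C: {a,d}
pass 3: (no change)
  S: {a,c,d}  A: {a,d}  B: {a,c,d}  C: {a,d}

FIRST(C) = ["a", "d"]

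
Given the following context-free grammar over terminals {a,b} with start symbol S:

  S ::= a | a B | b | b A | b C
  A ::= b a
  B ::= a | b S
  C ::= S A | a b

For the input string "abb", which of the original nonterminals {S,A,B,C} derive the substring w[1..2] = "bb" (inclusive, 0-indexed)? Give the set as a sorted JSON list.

Convert to CNF:
  S -> T0 A | T0 C | T1 B | a | b
  A -> T0 T1
  B -> T0 S | a
  C -> S A | T1 T0
  T0 -> b
  T1 -> a

CYK table (by increasing span) — only the sub-triangle for w[1..2]:
  cell(1,1) b: {S,T0}  orig:{S}
  cell(2,2) b: {S,T0}  orig:{S}
  cell(1,2) bb: {B}

Original NTs in T[1,2] deriving "bb": ["B"]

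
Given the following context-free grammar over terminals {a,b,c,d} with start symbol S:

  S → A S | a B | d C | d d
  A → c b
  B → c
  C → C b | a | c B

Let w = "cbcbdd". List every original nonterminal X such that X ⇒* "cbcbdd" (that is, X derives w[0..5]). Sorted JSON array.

Convert to CNF:
  S -> A S | T2 B | T3 C | T3 T3
  A -> T0 T1
  B -> c
  C -> C T1 | T0 B | a
  T0 -> c
  T1 -> b
  T2 -> a
  T3 -> d

CYK fill, restricted to cells inside w[0..5]:
  cell(0,0) c: {B,T0}  orig:{B}
  cell(1,1) b: {T1}  orig:{}
  cell(2,2) c: {B,T0}  orig:{B}
  cell(3,3) b: {T1}  orig:{}
  cell(4,4) d: {T3}  orig:{}
  cell(5,5) d: {T3}  orig:{}
  cell(0,1) cb: {A}
  cell(1,2) bc: ∅
  cell(2,3) cb: {A}
  cell(3,4) bd: ∅
  cell(4,5) dd: {S}
  cell(0,2) cbc: ∅
  cell(1,3) bcb: ∅
  cell(2,4) cbd: ∅
  cell(3,5) bdd: ∅
  cell(0,3) cbcb: ∅
  cell(1,4) bcbd: ∅
  cell(2,5) cbdd: {S}
  cell(0,4) cbcbd: ∅
  cell(1,5) bcbdd: ∅
  cell(0,5) cbcbdd: {S}

Original NTs in T[0,5] deriving "cbcbdd": ["S"]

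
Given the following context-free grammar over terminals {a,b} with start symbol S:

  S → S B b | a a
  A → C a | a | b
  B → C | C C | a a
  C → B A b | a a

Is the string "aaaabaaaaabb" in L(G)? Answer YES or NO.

Convert to CNF:
  S -> S X4 | T0 T0
  A -> C T0 | a | b
  B -> B X2 | C C | T0 T0
  C -> B X3 | T0 T0
  T0 -> a
  T1 -> b
  X2 -> A T1
  X3 -> A T1
  X4 -> B T1

Fill CYK table bottom-up:
  [0..0]={A,T0}  "a"  orig:{A}
  [1..1]={A,T0}  "a"  orig:{A}
  [2..2]={A,T0}  "a"  orig:{A}
  [3..3]={A,T0}  "a"  orig:{A}
  [4..4]={A,T1}  "b"  orig:{A}
  [5..5]={A,T0}  "a"  orig:{A}
  [6..6]={A,T0}  "a"  orig:{A}
  [7..7]={A,T0}  "a"  orig:{A}
  [8..8]={A,T0}  "a"  orig:{A}
  [9..9]={A,T0}  "a"  orig:{A}
  [10..10]={A,T1}  "b"  orig:{A}
  [11..11]={A,T1}  "b"  orig:{A}
  [0..1]={B,C,S}  "aa"
  [1..2]={B,C,S}  "aa"
  [2..3]={B,C,S}  "aa"
  [3..4]={X2,X3}  "ab"  orig:{}
  [4..5]=∅  "ba"
  [5..6]={B,C,S}  "aa"
  [6..7]={B,C,S}  "aa"
  [7..8]={B,C,S}  "aa"
  [8..9]={B,C,S}  "aa"
  [9..10]={X2,X3}  "ab"  orig:{}
  [10..11]={X2,X3}  "bb"  orig:{}
  [0..2]={A}  "aaa"
  [1..3]={A}  "aaa"
  [2..4]={X4}  "aab"  orig:{}
  [3..5]=∅  "aba"
  [4..6]=∅  "baa"
  [5..7]={A}  "aaa"
  [6..8]={A}  "aaa"
  [7..9]={A}  "aaa"
  [8..10]={X4}  "aab"  orig:{}
  [9..11]=∅  "abb"
  [0..3]={B}  "aaaa"
  [1..4]={B,C,X2,X3}  "aaab"  orig:{B,C}
  [2..5]=∅  "aaba"
  [3..6]=∅  "abaa"
  [4..7]=∅  "baaa"
  [5..8]={B}  "aaaa"
  [6..9]={B}  "aaaa"
  [7..10]={B,C,X2,X3}  "aaab"  orig:{B,C}
  [8..11]={B,C}  "aabb"
  [0..4]={S,X4}  "aaaab"  orig:{S}
  [1..5]={A}  "aaaba"
  [2..6]=∅  "aabaa"
  [3..7]=∅  "abaaa"
  [4..8]=∅  "baaaa"
  [5..9]=∅  "aaaaa"
  [6..10]={S,X4}  "aaaab"  orig:{S}
  [7..11]={X4}  "aaabb"  orig:{}
  [0..5]=∅  "aaaaba"
  [1..6]={B}  "aaabaa"
  [2..7]=∅  "aabaaa"
  [3..8]=∅  "abaaaa"
  [4..9]=∅  "baaaaa"
  [5..10]={B,C}  "aaaaab"
  [6..11]={B,C}  "aaaabb"
  [0..6]=∅  "aaaabaa"
  [1..7]=∅  "aaabaaa"
  [2..8]=∅  "aabaaaa"
  [3..9]=∅  "abaaaaa"
  [4..10]=∅  "baaaaab"
  [5..11]={S,X4}  "aaaaabb"  orig:{S}
  [0..7]=∅  "aaaabaaa"
  [1..8]=∅  "aaabaaaa"
  [2..9]=∅  "aabaaaaa"
  [3..10]=∅  "abaaaaab"
  [4..11]=∅  "baaaaabb"
  [0..8]=∅  "aaaabaaaa"
  [1..9]=∅  "aaabaaaaa"
  [2..10]=∅  "aabaaaaab"
  [3..11]=∅  "abaaaaabb"
  [0..9]=∅  "aaaabaaaaa"
  [1..10]={B,C}  "aaabaaaaab"
  [2..11]=∅  "aabaaaaabb"
  [0..10]=∅  "aaaabaaaaab"
  [1..11]={X4}  "aaabaaaaabb"  orig:{}
  [0..11]={S}  "aaaabaaaaabb"

S ∈ T[0,11] ⇒ YES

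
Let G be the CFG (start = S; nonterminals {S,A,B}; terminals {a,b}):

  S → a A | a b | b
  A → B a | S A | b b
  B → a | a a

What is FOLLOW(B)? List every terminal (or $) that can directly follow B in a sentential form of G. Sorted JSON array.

Compute FIRST by fixpoint:
iter 1:
  A via A→b b: +{b}
  B via B→a: +{a}
  S via S→a A: +{a}
  S via S→b: +{b}
  FIRST(S)={a,b}  FIRST(A)={b}  FIRST(B)={a}
iter 2:
  A via A→B a: +{a}
  FIRST(S)={a,b}  FIRST(A)={a,b}  FIRST(B)={a}
iter 3: (stable)
  FIRST(S)={a,b}  FIRST(A)={a,b}  FIRST(B)={a}

FOLLOW iteration:
FOLLOW(S) := {$}
round 1:
  A→B a: FOLLOW(B) ⊇ FIRST(a) = {a}; new: +{a}
  A→S A: FOLLOW(S) ⊇ FIRST(A) = {a,b}; new: +{a,b}
  S→a A: FOLLOW(A) ⊇ FOLLOW(S) ⊇ {$,a,b}; new: +{$,a,b}
  FOLLOW(S)={$,a,b}  FOLLOW(A)={$,a,b}  FOLLOW(B)={a}
round 2: — fixpoint
  FOLLOW(S)={$,a,b}  FOLLOW(A)={$,a,b}  FOLLOW(B)={a}

FOLLOW(B) = ["a"]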